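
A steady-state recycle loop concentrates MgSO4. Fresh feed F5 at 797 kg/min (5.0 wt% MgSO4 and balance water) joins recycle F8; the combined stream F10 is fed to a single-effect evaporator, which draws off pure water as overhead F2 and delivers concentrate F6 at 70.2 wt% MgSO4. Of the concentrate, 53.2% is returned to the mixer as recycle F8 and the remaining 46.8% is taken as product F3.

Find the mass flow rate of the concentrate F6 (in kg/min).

Overall MgSO4 balance (none leaves overhead): MgSO4 in fresh feed = MgSO4 in product, i.e. 797×0.050 = (1−0.532)·F6·0.702.
F6 = 39.85/(0.702×0.468) = 121.3 kg/min.

121.3 kg/min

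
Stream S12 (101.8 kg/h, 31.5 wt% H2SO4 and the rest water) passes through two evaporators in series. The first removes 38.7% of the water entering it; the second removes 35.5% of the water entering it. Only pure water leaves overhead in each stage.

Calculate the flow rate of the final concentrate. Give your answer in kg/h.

59.64 kg/h

water in feed = 101.8×0.685 = 69.733 kg/h.
After stage 1: water left = (1−0.387)×69.733 = 42.746; stream total = 74.813 kg/h.
After stage 2: water left = (1−0.355)×42.746 = 27.571; final concentrate = 59.638 kg/h.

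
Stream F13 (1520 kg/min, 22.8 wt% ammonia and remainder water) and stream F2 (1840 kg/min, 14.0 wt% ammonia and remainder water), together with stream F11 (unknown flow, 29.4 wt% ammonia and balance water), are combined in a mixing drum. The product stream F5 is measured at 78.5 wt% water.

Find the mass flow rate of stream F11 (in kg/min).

Let F11 be the unknown flow. Total out = 3360 + F11.
water balance: 2755.8 + 0.706·F11 = 0.785·(3360 + F11)
(0.706 − 0.785)·F11 = 0.785×3360 − 2755.8 = -118.24
F11 = -118.24 / -0.079 = 1496.7 kg/min

1497 kg/min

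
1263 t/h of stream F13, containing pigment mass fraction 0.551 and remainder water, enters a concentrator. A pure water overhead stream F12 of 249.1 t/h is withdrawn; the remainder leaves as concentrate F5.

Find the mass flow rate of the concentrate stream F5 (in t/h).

1014 t/h

Concentrate = 1263 − 249.1 = 1013.9 t/h.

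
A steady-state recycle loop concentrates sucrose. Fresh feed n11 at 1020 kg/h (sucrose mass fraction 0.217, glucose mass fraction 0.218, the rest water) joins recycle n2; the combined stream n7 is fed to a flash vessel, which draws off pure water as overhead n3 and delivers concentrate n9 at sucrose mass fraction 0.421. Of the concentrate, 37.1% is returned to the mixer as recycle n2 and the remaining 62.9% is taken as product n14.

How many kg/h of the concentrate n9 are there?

835.8 kg/h

Overall sucrose balance (none leaves overhead): sucrose in fresh feed = sucrose in product, i.e. 1020×0.217 = (1−0.371)·n9·0.421.
n9 = 221.34/(0.421×0.629) = 835.85 kg/h.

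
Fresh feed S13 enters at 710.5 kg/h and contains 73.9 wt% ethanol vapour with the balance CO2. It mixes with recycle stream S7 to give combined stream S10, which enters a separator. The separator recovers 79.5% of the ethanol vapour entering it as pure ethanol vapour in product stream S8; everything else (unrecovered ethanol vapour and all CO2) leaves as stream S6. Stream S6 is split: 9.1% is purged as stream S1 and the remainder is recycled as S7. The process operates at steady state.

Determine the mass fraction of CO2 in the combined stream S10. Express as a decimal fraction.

CO2 enters only via S13 and leaves only via the purge: 710.5×0.261 = 0.091×(CO2 in S6), and the separator passes all CO2, so CO2 in S10 = CO2 in S6 = 2037.8 kg/h.
ethanol vapour in S10: m_A = 710.5×0.739 + (1−0.091)·(1−0.795)·m_A, so m_A = 525.06/0.8137 = 645.31 kg/h.
S10 = 645.31 + 2037.8 = 2683.1 kg/h.
CO2 fraction in S10 = 2037.8/2683.1 = 0.7595.

0.7595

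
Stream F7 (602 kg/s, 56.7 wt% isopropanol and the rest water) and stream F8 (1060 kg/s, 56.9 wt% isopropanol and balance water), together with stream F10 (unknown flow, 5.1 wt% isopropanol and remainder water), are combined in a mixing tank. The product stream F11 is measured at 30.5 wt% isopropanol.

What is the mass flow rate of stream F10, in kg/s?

Let F10 be the unknown flow. Total out = 1662 + F10.
isopropanol balance: 944.47 + 0.051·F10 = 0.305·(1662 + F10)
(0.051 − 0.305)·F10 = 0.305×1662 − 944.47 = -437.56
F10 = -437.56 / -0.254 = 1722.7 kg/s

1723 kg/s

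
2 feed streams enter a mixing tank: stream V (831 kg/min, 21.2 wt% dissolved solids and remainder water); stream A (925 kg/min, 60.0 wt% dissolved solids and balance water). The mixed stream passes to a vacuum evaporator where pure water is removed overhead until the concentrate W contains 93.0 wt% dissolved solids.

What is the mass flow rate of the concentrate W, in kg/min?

786.2 kg/min

dissolved solids entering = 831×0.212 + 925×0.600 = 731.17 kg/min.
All dissolved solids reports to W, so W = 731.17/0.930 = 786.21 kg/min.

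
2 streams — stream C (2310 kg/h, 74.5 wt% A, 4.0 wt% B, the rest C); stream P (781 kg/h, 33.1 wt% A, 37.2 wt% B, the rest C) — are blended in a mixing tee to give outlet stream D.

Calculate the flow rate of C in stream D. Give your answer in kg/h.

C out = C in = 2310×0.215 + 781×0.297 = 728.61 kg/h.

728.6 kg/h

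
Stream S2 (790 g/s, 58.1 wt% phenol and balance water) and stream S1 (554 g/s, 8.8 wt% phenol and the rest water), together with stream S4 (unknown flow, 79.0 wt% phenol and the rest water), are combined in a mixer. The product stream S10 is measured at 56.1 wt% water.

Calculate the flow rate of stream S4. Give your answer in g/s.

234.4 g/s

Let S4 be the unknown flow. Total out = 1344 + S4.
water balance: 836.26 + 0.210·S4 = 0.561·(1344 + S4)
(0.210 − 0.561)·S4 = 0.561×1344 − 836.26 = -82.274
S4 = -82.274 / -0.351 = 234.4 g/s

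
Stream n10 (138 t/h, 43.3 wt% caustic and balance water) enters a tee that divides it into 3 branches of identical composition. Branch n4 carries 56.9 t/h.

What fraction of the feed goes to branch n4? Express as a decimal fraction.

Fraction to n4 = 56.9/138 = 0.4123.

0.412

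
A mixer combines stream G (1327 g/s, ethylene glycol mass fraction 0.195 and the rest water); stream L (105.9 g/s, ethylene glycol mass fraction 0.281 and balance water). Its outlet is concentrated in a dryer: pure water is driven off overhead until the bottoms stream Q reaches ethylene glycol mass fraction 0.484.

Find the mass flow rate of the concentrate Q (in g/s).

596.1 g/s

ethylene glycol entering = 1327×0.195 + 105.9×0.281 = 288.52 g/s.
All ethylene glycol reports to Q, so Q = 288.52/0.484 = 596.12 g/s.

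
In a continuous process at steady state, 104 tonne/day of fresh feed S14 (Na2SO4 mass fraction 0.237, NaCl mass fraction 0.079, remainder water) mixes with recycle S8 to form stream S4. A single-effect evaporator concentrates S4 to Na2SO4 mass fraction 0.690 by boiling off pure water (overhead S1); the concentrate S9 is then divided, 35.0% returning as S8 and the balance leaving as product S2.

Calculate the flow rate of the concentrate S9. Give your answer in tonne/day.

Overall Na2SO4 balance (none leaves overhead): Na2SO4 in fresh feed = Na2SO4 in product, i.e. 104×0.237 = (1−0.350)·S9·0.690.
S9 = 24.648/(0.690×0.650) = 54.957 tonne/day.

54.96 tonne/day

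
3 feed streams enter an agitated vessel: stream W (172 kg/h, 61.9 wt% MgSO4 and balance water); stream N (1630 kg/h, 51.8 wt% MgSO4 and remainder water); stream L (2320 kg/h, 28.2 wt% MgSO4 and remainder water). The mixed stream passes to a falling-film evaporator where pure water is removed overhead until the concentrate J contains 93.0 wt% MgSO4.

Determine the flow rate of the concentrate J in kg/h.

MgSO4 entering = 172×0.619 + 1630×0.518 + 2320×0.282 = 1605 kg/h.
All MgSO4 reports to J, so J = 1605/0.930 = 1725.9 kg/h.

1726 kg/h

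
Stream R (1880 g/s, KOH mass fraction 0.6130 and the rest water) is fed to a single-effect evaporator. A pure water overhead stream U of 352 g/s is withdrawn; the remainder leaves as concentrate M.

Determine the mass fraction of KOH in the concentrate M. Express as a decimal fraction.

KOH is not removed: 1880×0.613 = 1152.4 g/s of KOH enters M.
Concentrate = 1880 − 352 = 1528 g/s.
Mass fraction = 1152.4/1528 = 0.7542.

0.7542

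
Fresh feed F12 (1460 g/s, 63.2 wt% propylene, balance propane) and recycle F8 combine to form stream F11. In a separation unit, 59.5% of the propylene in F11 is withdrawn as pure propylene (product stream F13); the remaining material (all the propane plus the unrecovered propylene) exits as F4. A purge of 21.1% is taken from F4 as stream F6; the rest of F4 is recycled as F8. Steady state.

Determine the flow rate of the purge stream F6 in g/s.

653.2 g/s

propane enters only via F12 and leaves only via the purge: 1460×0.368 = 0.211×(propane in F4), and the separation unit passes all propane, so propane in F11 = propane in F4 = 2546.4 g/s.
propylene in F11: m_A = 1460×0.632 + (1−0.211)·(1−0.595)·m_A, so m_A = 922.72/0.6805 = 1356 g/s.
F4 = (1−0.595)×1356 + 2546.4 = 3095.5 g/s.
Purge F6 = 0.211×3095.5 = 653.16 g/s.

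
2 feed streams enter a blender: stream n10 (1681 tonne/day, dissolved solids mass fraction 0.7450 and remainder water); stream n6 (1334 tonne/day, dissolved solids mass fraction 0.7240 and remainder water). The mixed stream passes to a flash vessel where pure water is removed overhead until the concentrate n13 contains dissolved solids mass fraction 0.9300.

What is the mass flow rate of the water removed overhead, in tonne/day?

dissolved solids entering = 1681×0.745 + 1334×0.724 = 2218.2 tonne/day.
All dissolved solids reports to n13, so n13 = 2218.2/0.930 = 2385.1 tonne/day.
Total feed = 3015 tonne/day; overhead = 3015 − 2385.1 = 629.88 tonne/day.

629.9 tonne/day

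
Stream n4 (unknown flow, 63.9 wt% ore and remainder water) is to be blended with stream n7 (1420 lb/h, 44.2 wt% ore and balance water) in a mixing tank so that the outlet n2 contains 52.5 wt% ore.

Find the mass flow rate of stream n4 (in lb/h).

Let n4 be the unknown flow. Total out = 1420 + n4.
ore balance: 627.64 + 0.639·n4 = 0.525·(1420 + n4)
(0.639 − 0.525)·n4 = 0.525×1420 − 627.64 = 117.86
n4 = 117.86 / 0.114 = 1033.9 lb/h

1034 lb/h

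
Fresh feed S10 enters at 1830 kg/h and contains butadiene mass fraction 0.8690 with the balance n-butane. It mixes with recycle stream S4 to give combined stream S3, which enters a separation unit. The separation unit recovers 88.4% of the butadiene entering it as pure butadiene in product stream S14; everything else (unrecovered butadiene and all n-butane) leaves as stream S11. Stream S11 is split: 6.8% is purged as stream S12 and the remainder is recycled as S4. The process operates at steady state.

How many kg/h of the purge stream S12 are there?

253.8 kg/h

n-butane enters only via S10 and leaves only via the purge: 1830×0.131 = 0.068×(n-butane in S11), and the separation unit passes all n-butane, so n-butane in S3 = n-butane in S11 = 3525.4 kg/h.
butadiene in S3: m_A = 1830×0.869 + (1−0.068)·(1−0.884)·m_A, so m_A = 1590.3/0.8919 = 1783 kg/h.
S11 = (1−0.884)×1783 + 3525.4 = 3732.3 kg/h.
Purge S12 = 0.068×3732.3 = 253.79 kg/h.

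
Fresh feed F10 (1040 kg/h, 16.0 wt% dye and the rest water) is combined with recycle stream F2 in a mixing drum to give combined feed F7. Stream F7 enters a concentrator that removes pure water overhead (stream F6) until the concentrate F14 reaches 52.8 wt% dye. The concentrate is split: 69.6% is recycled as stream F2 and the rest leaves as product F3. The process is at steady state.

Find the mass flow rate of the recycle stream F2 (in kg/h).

Overall dye balance (none leaves overhead): dye in fresh feed = dye in product, i.e. 1040×0.160 = (1−0.696)·F14·0.528.
F14 = 166.4/(0.528×0.304) = 1036.7 kg/h.
Recycle F2 = 0.696×1036.7 = 721.53 kg/h.

721.5 kg/h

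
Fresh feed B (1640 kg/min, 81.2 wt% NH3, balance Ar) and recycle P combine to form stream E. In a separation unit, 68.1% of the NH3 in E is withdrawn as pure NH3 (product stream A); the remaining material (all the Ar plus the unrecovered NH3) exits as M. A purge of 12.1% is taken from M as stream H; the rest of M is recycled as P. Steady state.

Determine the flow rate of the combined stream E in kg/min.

Ar enters only via B and leaves only via the purge: 1640×0.188 = 0.121×(Ar in M), and the separation unit passes all Ar, so Ar in E = Ar in M = 2548.1 kg/min.
NH3 in E: m_A = 1640×0.812 + (1−0.121)·(1−0.681)·m_A, so m_A = 1331.7/0.7196 = 1850.6 kg/min.
E = 1850.6 + 2548.1 = 4398.7 kg/min.

4399 kg/min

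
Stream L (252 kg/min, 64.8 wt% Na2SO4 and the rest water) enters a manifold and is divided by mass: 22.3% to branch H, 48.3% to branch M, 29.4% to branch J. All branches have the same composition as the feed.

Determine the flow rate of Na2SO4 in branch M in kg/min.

Branch M total = 0.483×252 = 121.72 kg/min.
Na2SO4 in M = 0.648×121.72 = 78.872 kg/min.

78.87 kg/min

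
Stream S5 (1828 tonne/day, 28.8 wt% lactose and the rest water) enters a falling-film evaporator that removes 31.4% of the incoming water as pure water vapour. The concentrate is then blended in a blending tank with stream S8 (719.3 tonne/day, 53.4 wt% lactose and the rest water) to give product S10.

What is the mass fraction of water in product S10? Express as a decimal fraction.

0.574

Vapour removed = 0.314×0.712×1828 = 408.68 tonne/day; concentrate = 1419.3 tonne/day.
water reaching the mixer = 892.85 (from concentrate) + 719.3×0.466 = 1228 tonne/day.
Product flow = 1419.3 + 719.3 = 2138.6 tonne/day; water fraction = 0.574.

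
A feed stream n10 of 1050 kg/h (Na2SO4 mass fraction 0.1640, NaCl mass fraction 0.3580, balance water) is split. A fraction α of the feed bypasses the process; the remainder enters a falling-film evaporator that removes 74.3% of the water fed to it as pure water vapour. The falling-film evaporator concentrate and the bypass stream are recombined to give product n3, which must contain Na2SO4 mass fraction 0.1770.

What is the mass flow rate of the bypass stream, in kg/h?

All 1050×0.164 = 172.2 kg/h of Na2SO4 reaches n3, so n3 = 172.2/0.177 = 972.88 kg/h and vapour = 77.119 kg/h.
The evaporator receives (1−α)·1050 of feed at 0.478 water and removes 0.743 of that water:
0.743×0.478×(1−α)×1050 = 77.119
(1−α) = 77.119/372.91 = 0.2068;  α = 0.7932.
Bypass flow = 0.7932×1050 = 832.86 kg/h.

832.9 kg/h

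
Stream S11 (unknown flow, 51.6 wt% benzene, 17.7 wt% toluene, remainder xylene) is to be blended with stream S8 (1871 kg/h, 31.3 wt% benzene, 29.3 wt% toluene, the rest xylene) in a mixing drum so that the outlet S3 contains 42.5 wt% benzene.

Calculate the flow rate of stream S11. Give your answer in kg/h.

Let S11 be the unknown flow. Total out = 1871 + S11.
benzene balance: 585.62 + 0.516·S11 = 0.425·(1871 + S11)
(0.516 − 0.425)·S11 = 0.425×1871 − 585.62 = 209.55
S11 = 209.55 / 0.091 = 2302.8 kg/h

2303 kg/h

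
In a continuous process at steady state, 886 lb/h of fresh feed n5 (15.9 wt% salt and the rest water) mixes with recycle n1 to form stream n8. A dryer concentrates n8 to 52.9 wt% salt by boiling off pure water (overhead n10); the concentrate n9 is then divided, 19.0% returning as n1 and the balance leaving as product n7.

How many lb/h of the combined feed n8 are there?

Overall salt balance (none leaves overhead): salt in fresh feed = salt in product, i.e. 886×0.159 = (1−0.190)·n9·0.529.
n9 = 140.87/(0.529×0.810) = 328.77 lb/h.
Recycle n1 = 0.190×328.77 = 62.466 lb/h.
Combined feed n8 = 886 + 62.466 = 948.47 lb/h.

948.5 lb/h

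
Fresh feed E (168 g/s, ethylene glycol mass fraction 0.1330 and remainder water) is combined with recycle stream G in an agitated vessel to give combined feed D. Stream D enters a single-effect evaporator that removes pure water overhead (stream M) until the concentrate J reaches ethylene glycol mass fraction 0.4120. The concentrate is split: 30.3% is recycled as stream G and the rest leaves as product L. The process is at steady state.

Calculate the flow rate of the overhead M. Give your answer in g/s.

Overall ethylene glycol balance (none leaves overhead): ethylene glycol in fresh feed = ethylene glycol in product, i.e. 168×0.133 = (1−0.303)·J·0.412.
J = 22.344/(0.412×0.697) = 77.809 g/s.
Recycle G = 0.303×77.809 = 23.576 g/s.
Combined feed D = 168 + 23.576 = 191.58 g/s.
Overhead M = D − J = 191.58 − 77.809 = 113.77 g/s.

113.8 g/s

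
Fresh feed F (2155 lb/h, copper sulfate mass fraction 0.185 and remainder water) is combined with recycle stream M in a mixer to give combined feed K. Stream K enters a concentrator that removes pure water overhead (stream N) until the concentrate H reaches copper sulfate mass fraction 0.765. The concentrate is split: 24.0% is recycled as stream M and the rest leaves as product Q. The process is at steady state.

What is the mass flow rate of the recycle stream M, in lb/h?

164.6 lb/h

Overall copper sulfate balance (none leaves overhead): copper sulfate in fresh feed = copper sulfate in product, i.e. 2155×0.185 = (1−0.240)·H·0.765.
H = 398.68/(0.765×0.760) = 685.72 lb/h.
Recycle M = 0.240×685.72 = 164.57 lb/h.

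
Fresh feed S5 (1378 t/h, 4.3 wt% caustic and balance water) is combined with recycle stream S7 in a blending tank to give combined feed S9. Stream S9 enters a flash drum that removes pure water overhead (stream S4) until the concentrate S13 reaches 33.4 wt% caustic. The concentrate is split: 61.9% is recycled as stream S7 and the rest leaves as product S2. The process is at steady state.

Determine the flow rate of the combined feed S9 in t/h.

Overall caustic balance (none leaves overhead): caustic in fresh feed = caustic in product, i.e. 1378×0.043 = (1−0.619)·S13·0.334.
S13 = 59.254/(0.334×0.381) = 465.64 t/h.
Recycle S7 = 0.619×465.64 = 288.23 t/h.
Combined feed S9 = 1378 + 288.23 = 1666.2 t/h.

1666 t/h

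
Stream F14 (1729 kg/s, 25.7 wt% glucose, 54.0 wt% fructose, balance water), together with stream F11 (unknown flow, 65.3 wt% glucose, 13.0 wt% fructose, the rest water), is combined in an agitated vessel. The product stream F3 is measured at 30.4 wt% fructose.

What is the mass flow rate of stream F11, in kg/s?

2345 kg/s

Let F11 be the unknown flow. Total out = 1729 + F11.
fructose balance: 933.66 + 0.130·F11 = 0.304·(1729 + F11)
(0.130 − 0.304)·F11 = 0.304×1729 − 933.66 = -408.04
F11 = -408.04 / -0.174 = 2345.1 kg/s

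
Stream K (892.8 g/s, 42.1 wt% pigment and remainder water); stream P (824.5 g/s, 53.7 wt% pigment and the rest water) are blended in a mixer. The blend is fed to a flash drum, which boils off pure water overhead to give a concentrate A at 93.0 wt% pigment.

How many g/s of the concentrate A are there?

880.2 g/s

pigment entering = 892.8×0.421 + 824.5×0.537 = 818.63 g/s.
All pigment reports to A, so A = 818.63/0.930 = 880.24 g/s.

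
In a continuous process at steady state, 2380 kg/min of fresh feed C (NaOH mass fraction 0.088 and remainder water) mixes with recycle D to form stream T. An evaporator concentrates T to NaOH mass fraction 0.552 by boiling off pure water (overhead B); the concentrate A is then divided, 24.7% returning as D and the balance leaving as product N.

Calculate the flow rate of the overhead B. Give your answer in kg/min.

2001 kg/min

Overall NaOH balance (none leaves overhead): NaOH in fresh feed = NaOH in product, i.e. 2380×0.088 = (1−0.247)·A·0.552.
A = 209.44/(0.552×0.753) = 503.88 kg/min.
Recycle D = 0.247×503.88 = 124.46 kg/min.
Combined feed T = 2380 + 124.46 = 2504.5 kg/min.
Overhead B = T − A = 2504.5 − 503.88 = 2000.6 kg/min.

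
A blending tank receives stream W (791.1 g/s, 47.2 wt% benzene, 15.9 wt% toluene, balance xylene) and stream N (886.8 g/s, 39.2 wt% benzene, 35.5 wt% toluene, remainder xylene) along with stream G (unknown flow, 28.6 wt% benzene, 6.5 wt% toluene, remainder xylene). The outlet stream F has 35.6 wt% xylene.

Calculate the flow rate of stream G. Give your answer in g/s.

276.6 g/s

Let G be the unknown flow. Total out = 1677.9 + G.
xylene balance: 516.28 + 0.649·G = 0.356·(1677.9 + G)
(0.649 − 0.356)·G = 0.356×1677.9 − 516.28 = 81.056
G = 81.056 / 0.293 = 276.64 g/s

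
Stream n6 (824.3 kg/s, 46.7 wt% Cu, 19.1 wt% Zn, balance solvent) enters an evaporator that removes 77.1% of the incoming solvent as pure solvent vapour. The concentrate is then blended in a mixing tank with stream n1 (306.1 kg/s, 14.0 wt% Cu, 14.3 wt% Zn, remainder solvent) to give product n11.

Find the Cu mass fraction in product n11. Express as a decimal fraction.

0.469

Vapour removed = 0.771×0.342×824.3 = 217.35 kg/s; concentrate = 606.95 kg/s.
Cu reaching the mixer = 384.95 (from concentrate) + 306.1×0.140 = 427.8 kg/s.
Product flow = 606.95 + 306.1 = 913.05 kg/s; Cu fraction = 0.469.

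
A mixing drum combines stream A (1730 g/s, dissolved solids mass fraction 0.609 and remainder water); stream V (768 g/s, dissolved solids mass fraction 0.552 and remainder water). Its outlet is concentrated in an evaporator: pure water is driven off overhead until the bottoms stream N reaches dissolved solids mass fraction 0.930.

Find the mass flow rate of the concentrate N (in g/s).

dissolved solids entering = 1730×0.609 + 768×0.552 = 1477.5 g/s.
All dissolved solids reports to N, so N = 1477.5/0.930 = 1588.7 g/s.

1589 g/s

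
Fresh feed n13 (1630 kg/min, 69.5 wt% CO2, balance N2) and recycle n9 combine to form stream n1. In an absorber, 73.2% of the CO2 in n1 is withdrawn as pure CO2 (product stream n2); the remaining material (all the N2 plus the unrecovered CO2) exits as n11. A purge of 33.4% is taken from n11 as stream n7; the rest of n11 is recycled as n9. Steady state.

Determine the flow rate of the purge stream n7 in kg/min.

620.6 kg/min

N2 enters only via n13 and leaves only via the purge: 1630×0.305 = 0.334×(N2 in n11), and the absorber passes all N2, so N2 in n1 = N2 in n11 = 1488.5 kg/min.
CO2 in n1: m_A = 1630×0.695 + (1−0.334)·(1−0.732)·m_A, so m_A = 1132.8/0.8215 = 1379 kg/min.
n11 = (1−0.732)×1379 + 1488.5 = 1858 kg/min.
Purge n7 = 0.334×1858 = 620.59 kg/min.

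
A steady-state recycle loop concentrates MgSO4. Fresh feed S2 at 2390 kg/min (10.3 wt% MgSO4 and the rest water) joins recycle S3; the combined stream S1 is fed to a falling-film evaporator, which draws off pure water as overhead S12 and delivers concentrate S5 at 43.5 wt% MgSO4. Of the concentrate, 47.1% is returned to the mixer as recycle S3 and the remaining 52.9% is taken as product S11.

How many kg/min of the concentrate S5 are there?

Overall MgSO4 balance (none leaves overhead): MgSO4 in fresh feed = MgSO4 in product, i.e. 2390×0.103 = (1−0.471)·S5·0.435.
S5 = 246.17/(0.435×0.529) = 1069.8 kg/min.

1070 kg/min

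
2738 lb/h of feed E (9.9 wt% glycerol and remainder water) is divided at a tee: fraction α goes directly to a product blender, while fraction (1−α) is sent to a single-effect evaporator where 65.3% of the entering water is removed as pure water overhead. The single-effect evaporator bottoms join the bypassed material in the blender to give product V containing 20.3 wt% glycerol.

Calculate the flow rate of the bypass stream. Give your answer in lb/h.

All 2738×0.099 = 271.06 lb/h of glycerol reaches V, so V = 271.06/0.203 = 1335.3 lb/h and vapour = 1402.7 lb/h.
The evaporator receives (1−α)·2738 of feed at 0.901 water and removes 0.653 of that water:
0.653×0.901×(1−α)×2738 = 1402.7
(1−α) = 1402.7/1610.9 = 0.8708;  α = 0.1292.
Bypass flow = 0.1292×2738 = 353.85 lb/h.

353.9 lb/h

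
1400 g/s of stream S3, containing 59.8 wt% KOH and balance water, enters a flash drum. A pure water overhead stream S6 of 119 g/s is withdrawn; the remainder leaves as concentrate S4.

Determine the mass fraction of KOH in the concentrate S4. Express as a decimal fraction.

0.654

KOH is not removed: 1400×0.598 = 837.2 g/s of KOH enters S4.
Concentrate = 1400 − 119 = 1281 g/s.
Mass fraction = 837.2/1281 = 0.654.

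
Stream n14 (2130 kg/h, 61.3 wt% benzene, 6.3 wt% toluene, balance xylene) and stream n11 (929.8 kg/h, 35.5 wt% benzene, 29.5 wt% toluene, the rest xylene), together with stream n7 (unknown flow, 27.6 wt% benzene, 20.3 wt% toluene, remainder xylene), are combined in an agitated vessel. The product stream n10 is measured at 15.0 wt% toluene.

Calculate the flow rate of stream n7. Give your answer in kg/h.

Let n7 be the unknown flow. Total out = 3059.8 + n7.
toluene balance: 408.48 + 0.203·n7 = 0.150·(3059.8 + n7)
(0.203 − 0.150)·n7 = 0.150×3059.8 − 408.48 = 50.489
n7 = 50.489 / 0.053 = 952.62 kg/h

952.6 kg/h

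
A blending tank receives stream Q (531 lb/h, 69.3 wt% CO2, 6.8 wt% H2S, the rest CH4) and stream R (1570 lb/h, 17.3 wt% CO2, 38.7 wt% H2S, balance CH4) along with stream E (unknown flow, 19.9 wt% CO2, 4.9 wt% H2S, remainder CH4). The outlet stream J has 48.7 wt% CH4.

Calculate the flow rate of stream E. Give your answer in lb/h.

775.4 lb/h

Let E be the unknown flow. Total out = 2101 + E.
CH4 balance: 817.71 + 0.752·E = 0.487·(2101 + E)
(0.752 − 0.487)·E = 0.487×2101 − 817.71 = 205.48
E = 205.48 / 0.265 = 775.39 lb/h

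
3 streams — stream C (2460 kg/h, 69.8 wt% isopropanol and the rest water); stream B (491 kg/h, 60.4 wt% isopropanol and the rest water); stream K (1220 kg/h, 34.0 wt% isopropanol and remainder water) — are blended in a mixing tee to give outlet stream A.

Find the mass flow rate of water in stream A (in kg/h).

water out = water in = 2460×0.302 + 491×0.396 + 1220×0.660 = 1742.6 kg/h.

1743 kg/h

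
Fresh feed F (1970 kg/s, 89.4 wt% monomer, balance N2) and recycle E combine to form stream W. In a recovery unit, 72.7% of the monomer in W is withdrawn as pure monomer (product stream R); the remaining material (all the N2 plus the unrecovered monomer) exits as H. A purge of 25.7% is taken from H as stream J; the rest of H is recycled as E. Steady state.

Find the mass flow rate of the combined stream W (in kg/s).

3022 kg/s

N2 enters only via F and leaves only via the purge: 1970×0.106 = 0.257×(N2 in H), and the recovery unit passes all N2, so N2 in W = N2 in H = 812.53 kg/s.
monomer in W: m_A = 1970×0.894 + (1−0.257)·(1−0.727)·m_A, so m_A = 1761.2/0.7972 = 2209.3 kg/s.
W = 2209.3 + 812.53 = 3021.8 kg/s.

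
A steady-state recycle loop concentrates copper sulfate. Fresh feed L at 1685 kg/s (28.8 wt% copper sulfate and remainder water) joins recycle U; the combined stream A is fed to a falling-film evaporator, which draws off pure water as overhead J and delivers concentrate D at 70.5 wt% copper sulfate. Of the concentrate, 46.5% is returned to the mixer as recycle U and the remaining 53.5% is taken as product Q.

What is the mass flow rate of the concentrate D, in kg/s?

Overall copper sulfate balance (none leaves overhead): copper sulfate in fresh feed = copper sulfate in product, i.e. 1685×0.288 = (1−0.465)·D·0.705.
D = 485.28/(0.705×0.535) = 1286.6 kg/s.

1287 kg/s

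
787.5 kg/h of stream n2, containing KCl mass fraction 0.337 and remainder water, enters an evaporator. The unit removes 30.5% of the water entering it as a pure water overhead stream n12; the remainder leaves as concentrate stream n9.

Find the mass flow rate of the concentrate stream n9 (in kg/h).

water entering = 787.5×0.663 = 522.11 kg/h; overhead removed = 0.305×522.11 = 159.24 kg/h.
Concentrate = 787.5 − 159.24 = 628.26 kg/h.

628.3 kg/h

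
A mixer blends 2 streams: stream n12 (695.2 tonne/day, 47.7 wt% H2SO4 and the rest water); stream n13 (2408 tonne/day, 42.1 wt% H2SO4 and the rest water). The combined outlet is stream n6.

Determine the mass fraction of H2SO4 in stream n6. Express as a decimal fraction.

0.434

Total flow out = 695.2 + 2408 = 3103.2 tonne/day.
H2SO4 in = 695.2×0.477 + 2408×0.421 = 1345.4 tonne/day.
H2SO4 mass fraction in n6 = 1345.4/3103.2 = 0.434.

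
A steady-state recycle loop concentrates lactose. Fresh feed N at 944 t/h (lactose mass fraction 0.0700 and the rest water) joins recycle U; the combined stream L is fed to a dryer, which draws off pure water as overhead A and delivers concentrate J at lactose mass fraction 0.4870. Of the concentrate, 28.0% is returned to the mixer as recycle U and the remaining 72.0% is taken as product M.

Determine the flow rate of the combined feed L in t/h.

996.8 t/h

Overall lactose balance (none leaves overhead): lactose in fresh feed = lactose in product, i.e. 944×0.070 = (1−0.280)·J·0.487.
J = 66.08/(0.487×0.720) = 188.46 t/h.
Recycle U = 0.280×188.46 = 52.768 t/h.
Combined feed L = 944 + 52.768 = 996.77 t/h.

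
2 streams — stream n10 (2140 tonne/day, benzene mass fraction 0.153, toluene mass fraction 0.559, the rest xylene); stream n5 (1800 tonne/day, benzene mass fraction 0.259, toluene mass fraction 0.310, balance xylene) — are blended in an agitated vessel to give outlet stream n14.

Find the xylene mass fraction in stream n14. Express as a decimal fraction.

0.353

Total flow out = 2140 + 1800 = 3940 tonne/day.
xylene in = 2140×0.288 + 1800×0.431 = 1392.1 tonne/day.
xylene mass fraction in n14 = 1392.1/3940 = 0.353.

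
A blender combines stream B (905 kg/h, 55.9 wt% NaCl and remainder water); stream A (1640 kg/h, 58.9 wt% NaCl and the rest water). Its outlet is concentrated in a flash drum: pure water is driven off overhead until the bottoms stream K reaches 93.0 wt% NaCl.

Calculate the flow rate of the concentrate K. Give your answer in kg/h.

1583 kg/h

NaCl entering = 905×0.559 + 1640×0.589 = 1471.9 kg/h.
All NaCl reports to K, so K = 1471.9/0.930 = 1582.6 kg/h.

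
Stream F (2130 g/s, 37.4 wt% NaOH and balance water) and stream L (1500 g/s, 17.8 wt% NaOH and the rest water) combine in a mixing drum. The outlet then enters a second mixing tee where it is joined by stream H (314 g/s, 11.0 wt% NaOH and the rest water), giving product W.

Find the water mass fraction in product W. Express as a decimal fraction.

0.7216

Overall, product flow = 3944 g/s.
water in = 2130×0.626 + 1500×0.822 + 314×0.890 = 2845.8 g/s.
water fraction in W = 0.7216.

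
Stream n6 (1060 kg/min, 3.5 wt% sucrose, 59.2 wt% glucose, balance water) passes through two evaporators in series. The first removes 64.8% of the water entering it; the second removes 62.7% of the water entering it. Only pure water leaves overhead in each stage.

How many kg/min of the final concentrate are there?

water in feed = 1060×0.373 = 395.38 kg/min.
After stage 1: water left = (1−0.648)×395.38 = 139.17; stream total = 803.79 kg/min.
After stage 2: water left = (1−0.627)×139.17 = 51.912; final concentrate = 716.53 kg/min.

716.5 kg/min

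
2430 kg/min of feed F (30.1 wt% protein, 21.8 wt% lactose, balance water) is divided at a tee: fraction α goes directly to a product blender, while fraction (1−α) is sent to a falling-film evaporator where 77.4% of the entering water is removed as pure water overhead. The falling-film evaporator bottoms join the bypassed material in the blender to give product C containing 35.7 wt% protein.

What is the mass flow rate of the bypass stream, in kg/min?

1406 kg/min

All 2430×0.301 = 731.43 kg/min of protein reaches C, so C = 731.43/0.357 = 2048.8 kg/min and vapour = 381.18 kg/min.
The evaporator receives (1−α)·2430 of feed at 0.481 water and removes 0.774 of that water:
0.774×0.481×(1−α)×2430 = 381.18
(1−α) = 381.18/904.67 = 0.4213;  α = 0.5787.
Bypass flow = 0.5787×2430 = 1406.1 kg/min.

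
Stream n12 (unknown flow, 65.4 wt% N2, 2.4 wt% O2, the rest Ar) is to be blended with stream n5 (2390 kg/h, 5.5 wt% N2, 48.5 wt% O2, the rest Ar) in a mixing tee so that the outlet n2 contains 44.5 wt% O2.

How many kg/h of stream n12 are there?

227.1 kg/h

Let n12 be the unknown flow. Total out = 2390 + n12.
O2 balance: 1159.1 + 0.024·n12 = 0.445·(2390 + n12)
(0.024 − 0.445)·n12 = 0.445×2390 − 1159.1 = -95.6
n12 = -95.6 / -0.421 = 227.08 kg/h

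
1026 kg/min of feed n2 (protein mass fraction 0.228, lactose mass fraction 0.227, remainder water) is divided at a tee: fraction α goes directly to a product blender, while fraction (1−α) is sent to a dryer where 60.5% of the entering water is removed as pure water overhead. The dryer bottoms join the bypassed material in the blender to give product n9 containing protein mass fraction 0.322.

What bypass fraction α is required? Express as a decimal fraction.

All 1026×0.228 = 233.93 kg/min of protein reaches n9, so n9 = 233.93/0.322 = 726.48 kg/min and vapour = 299.52 kg/min.
The evaporator receives (1−α)·1026 of feed at 0.545 water and removes 0.605 of that water:
0.605×0.545×(1−α)×1026 = 299.52
(1−α) = 299.52/338.3 = 0.8854;  α = 0.1146.

0.115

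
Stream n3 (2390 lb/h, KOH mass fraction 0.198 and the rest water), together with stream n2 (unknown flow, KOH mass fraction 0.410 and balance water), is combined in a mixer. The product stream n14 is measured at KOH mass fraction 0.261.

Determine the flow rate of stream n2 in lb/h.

Let n2 be the unknown flow. Total out = 2390 + n2.
KOH balance: 473.22 + 0.410·n2 = 0.261·(2390 + n2)
(0.410 − 0.261)·n2 = 0.261×2390 − 473.22 = 150.57
n2 = 150.57 / 0.149 = 1010.5 lb/h

1011 lb/h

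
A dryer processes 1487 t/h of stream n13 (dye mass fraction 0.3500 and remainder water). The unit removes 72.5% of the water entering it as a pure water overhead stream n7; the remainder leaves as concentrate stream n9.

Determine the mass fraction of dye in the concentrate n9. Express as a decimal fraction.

0.6619

dye is not removed: 1487×0.350 = 520.45 t/h of dye enters n9.
water entering = 1487×0.650 = 966.55 t/h; overhead removed = 0.725×966.55 = 700.75 t/h.
Concentrate = 1487 − 700.75 = 786.25 t/h.
Mass fraction = 520.45/786.25 = 0.6619.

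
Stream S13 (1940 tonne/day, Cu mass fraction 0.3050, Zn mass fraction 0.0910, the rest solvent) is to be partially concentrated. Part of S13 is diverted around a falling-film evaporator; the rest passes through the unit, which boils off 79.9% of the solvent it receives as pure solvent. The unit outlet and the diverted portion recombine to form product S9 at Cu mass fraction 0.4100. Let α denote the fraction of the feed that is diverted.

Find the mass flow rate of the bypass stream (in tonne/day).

910.5 tonne/day

All 1940×0.305 = 591.7 tonne/day of Cu reaches S9, so S9 = 591.7/0.410 = 1443.2 tonne/day and vapour = 496.83 tonne/day.
The evaporator receives (1−α)·1940 of feed at 0.604 solvent and removes 0.799 of that solvent:
0.799×0.604×(1−α)×1940 = 496.83
(1−α) = 496.83/936.24 = 0.5307;  α = 0.4693.
Bypass flow = 0.4693×1940 = 910.51 tonne/day.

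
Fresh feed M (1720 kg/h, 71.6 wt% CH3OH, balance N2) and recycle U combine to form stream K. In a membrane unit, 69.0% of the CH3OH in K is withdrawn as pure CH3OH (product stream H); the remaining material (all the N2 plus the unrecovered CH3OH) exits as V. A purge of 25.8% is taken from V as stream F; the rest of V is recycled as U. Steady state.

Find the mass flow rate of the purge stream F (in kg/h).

616.4 kg/h

N2 enters only via M and leaves only via the purge: 1720×0.284 = 0.258×(N2 in V), and the membrane unit passes all N2, so N2 in K = N2 in V = 1893.3 kg/h.
CH3OH in K: m_A = 1720×0.716 + (1−0.258)·(1−0.690)·m_A, so m_A = 1231.5/0.7700 = 1599.4 kg/h.
V = (1−0.690)×1599.4 + 1893.3 = 2389.2 kg/h.
Purge F = 0.258×2389.2 = 616.4 kg/h.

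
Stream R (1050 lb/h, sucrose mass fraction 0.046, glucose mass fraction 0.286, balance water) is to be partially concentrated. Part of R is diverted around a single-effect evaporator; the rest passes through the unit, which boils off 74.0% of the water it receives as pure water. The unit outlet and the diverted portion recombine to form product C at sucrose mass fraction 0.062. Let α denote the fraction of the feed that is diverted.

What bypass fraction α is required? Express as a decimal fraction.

All 1050×0.046 = 48.3 lb/h of sucrose reaches C, so C = 48.3/0.062 = 779.03 lb/h and vapour = 270.97 lb/h.
The evaporator receives (1−α)·1050 of feed at 0.668 water and removes 0.740 of that water:
0.740×0.668×(1−α)×1050 = 270.97
(1−α) = 270.97/519.04 = 0.5221;  α = 0.4779.

0.478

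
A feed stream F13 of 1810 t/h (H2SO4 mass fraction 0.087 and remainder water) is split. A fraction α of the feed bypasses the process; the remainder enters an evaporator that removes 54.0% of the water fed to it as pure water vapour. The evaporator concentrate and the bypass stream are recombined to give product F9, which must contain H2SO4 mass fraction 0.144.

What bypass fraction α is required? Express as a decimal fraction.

All 1810×0.087 = 157.47 t/h of H2SO4 reaches F9, so F9 = 157.47/0.144 = 1093.5 t/h and vapour = 716.46 t/h.
The evaporator receives (1−α)·1810 of feed at 0.913 water and removes 0.540 of that water:
0.540×0.913×(1−α)×1810 = 716.46
(1−α) = 716.46/892.37 = 0.8029;  α = 0.1971.

0.197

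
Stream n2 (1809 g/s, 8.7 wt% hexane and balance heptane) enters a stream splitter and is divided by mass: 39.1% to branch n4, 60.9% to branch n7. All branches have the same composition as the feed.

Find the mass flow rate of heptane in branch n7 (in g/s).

Branch n7 total = 0.609×1809 = 1101.7 g/s.
heptane in n7 = 0.913×1101.7 = 1005.8 g/s.

1006 g/s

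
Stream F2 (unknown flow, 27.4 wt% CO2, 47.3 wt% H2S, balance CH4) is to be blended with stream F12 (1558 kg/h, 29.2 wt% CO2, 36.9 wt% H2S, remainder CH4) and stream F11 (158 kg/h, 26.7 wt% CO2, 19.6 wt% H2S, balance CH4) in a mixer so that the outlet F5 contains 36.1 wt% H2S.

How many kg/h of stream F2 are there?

121.5 kg/h

Let F2 be the unknown flow. Total out = 1716 + F2.
H2S balance: 605.87 + 0.473·F2 = 0.361·(1716 + F2)
(0.473 − 0.361)·F2 = 0.361×1716 − 605.87 = 13.606
F2 = 13.606 / 0.112 = 121.48 kg/h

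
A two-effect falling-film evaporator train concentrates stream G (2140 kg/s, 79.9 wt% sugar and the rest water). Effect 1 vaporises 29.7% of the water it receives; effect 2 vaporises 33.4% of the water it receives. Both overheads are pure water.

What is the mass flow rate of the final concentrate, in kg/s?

1911 kg/s

water in feed = 2140×0.201 = 430.14 kg/s.
After stage 1: water left = (1−0.297)×430.14 = 302.39; stream total = 2012.2 kg/s.
After stage 2: water left = (1−0.334)×302.39 = 201.39; final concentrate = 1911.3 kg/s.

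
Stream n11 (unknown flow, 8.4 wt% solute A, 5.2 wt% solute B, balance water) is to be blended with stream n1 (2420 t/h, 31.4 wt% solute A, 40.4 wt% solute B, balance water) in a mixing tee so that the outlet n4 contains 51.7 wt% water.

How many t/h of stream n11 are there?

1639 t/h

Let n11 be the unknown flow. Total out = 2420 + n11.
water balance: 682.44 + 0.864·n11 = 0.517·(2420 + n11)
(0.864 − 0.517)·n11 = 0.517×2420 − 682.44 = 568.7
n11 = 568.7 / 0.347 = 1638.9 t/h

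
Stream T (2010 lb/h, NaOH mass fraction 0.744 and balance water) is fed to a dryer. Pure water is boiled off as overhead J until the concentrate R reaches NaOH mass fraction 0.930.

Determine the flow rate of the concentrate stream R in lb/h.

NaOH is conserved: 2010×0.744 = 1495.4 lb/h all reports to the concentrate.
Concentrate = 1495.4/(target fraction) = 1608 lb/h.

1608 lb/h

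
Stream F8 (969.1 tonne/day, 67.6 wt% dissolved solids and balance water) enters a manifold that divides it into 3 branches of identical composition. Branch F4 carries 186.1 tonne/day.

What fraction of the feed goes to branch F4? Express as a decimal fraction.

Fraction to F4 = 186.1/969.1 = 0.1920.

0.192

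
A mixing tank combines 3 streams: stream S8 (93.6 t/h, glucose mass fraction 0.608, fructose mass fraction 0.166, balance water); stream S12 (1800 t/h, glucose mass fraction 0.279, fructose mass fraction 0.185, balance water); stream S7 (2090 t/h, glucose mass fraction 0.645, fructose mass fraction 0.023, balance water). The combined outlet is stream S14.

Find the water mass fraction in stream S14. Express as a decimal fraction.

0.422

Total flow out = 93.6 + 1800 + 2090 = 3983.6 t/h.
water in = 93.6×0.226 + 1800×0.536 + 2090×0.332 = 1679.8 t/h.
water mass fraction in S14 = 1679.8/3983.6 = 0.422.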